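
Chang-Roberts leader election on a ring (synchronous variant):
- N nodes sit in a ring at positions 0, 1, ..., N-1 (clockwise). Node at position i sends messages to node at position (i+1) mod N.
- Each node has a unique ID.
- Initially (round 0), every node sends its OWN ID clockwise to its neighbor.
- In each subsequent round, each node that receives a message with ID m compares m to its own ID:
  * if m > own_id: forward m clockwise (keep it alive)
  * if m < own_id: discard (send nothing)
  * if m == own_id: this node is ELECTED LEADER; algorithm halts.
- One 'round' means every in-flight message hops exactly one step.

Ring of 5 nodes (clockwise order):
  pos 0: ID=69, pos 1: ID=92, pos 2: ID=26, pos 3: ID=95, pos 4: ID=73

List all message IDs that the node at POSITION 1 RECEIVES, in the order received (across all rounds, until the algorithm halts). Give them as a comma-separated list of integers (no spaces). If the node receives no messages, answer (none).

Answer: 69,73,95

Derivation:
Round 1: pos1(id92) recv 69: drop; pos2(id26) recv 92: fwd; pos3(id95) recv 26: drop; pos4(id73) recv 95: fwd; pos0(id69) recv 73: fwd
Round 2: pos3(id95) recv 92: drop; pos0(id69) recv 95: fwd; pos1(id92) recv 73: drop
Round 3: pos1(id92) recv 95: fwd
Round 4: pos2(id26) recv 95: fwd
Round 5: pos3(id95) recv 95: ELECTED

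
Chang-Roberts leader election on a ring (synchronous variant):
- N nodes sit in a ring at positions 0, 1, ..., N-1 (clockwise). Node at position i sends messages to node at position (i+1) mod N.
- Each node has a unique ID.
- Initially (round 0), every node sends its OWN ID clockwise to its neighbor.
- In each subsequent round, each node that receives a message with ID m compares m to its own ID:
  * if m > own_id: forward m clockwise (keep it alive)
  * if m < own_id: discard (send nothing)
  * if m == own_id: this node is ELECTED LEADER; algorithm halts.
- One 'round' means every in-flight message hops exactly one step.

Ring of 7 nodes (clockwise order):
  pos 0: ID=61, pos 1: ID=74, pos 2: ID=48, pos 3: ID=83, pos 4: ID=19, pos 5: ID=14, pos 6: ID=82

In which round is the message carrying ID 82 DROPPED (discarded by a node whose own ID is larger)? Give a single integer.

Answer: 4

Derivation:
Round 1: pos1(id74) recv 61: drop; pos2(id48) recv 74: fwd; pos3(id83) recv 48: drop; pos4(id19) recv 83: fwd; pos5(id14) recv 19: fwd; pos6(id82) recv 14: drop; pos0(id61) recv 82: fwd
Round 2: pos3(id83) recv 74: drop; pos5(id14) recv 83: fwd; pos6(id82) recv 19: drop; pos1(id74) recv 82: fwd
Round 3: pos6(id82) recv 83: fwd; pos2(id48) recv 82: fwd
Round 4: pos0(id61) recv 83: fwd; pos3(id83) recv 82: drop
Round 5: pos1(id74) recv 83: fwd
Round 6: pos2(id48) recv 83: fwd
Round 7: pos3(id83) recv 83: ELECTED
Message ID 82 originates at pos 6; dropped at pos 3 in round 4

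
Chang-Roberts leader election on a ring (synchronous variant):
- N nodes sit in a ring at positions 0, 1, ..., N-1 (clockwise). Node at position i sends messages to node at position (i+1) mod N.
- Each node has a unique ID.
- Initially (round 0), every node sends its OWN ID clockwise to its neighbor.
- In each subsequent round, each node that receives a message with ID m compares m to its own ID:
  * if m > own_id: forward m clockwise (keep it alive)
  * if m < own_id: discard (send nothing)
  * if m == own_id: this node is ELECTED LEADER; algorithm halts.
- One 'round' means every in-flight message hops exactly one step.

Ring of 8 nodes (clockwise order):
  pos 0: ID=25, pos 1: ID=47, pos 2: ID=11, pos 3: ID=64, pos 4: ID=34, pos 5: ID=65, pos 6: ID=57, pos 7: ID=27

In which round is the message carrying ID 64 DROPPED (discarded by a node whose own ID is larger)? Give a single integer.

Round 1: pos1(id47) recv 25: drop; pos2(id11) recv 47: fwd; pos3(id64) recv 11: drop; pos4(id34) recv 64: fwd; pos5(id65) recv 34: drop; pos6(id57) recv 65: fwd; pos7(id27) recv 57: fwd; pos0(id25) recv 27: fwd
Round 2: pos3(id64) recv 47: drop; pos5(id65) recv 64: drop; pos7(id27) recv 65: fwd; pos0(id25) recv 57: fwd; pos1(id47) recv 27: drop
Round 3: pos0(id25) recv 65: fwd; pos1(id47) recv 57: fwd
Round 4: pos1(id47) recv 65: fwd; pos2(id11) recv 57: fwd
Round 5: pos2(id11) recv 65: fwd; pos3(id64) recv 57: drop
Round 6: pos3(id64) recv 65: fwd
Round 7: pos4(id34) recv 65: fwd
Round 8: pos5(id65) recv 65: ELECTED
Message ID 64 originates at pos 3; dropped at pos 5 in round 2

Answer: 2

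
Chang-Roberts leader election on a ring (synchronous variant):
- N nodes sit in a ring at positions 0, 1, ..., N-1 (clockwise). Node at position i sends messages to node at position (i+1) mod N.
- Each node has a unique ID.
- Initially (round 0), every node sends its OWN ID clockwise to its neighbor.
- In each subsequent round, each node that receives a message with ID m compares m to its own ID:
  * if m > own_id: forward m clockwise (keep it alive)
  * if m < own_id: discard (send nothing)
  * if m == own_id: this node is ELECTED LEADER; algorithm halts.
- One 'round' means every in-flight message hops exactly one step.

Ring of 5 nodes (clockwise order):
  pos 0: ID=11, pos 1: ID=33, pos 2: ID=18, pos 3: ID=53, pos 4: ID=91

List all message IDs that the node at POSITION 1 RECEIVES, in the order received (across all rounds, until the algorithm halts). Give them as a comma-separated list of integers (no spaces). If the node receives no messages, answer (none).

Round 1: pos1(id33) recv 11: drop; pos2(id18) recv 33: fwd; pos3(id53) recv 18: drop; pos4(id91) recv 53: drop; pos0(id11) recv 91: fwd
Round 2: pos3(id53) recv 33: drop; pos1(id33) recv 91: fwd
Round 3: pos2(id18) recv 91: fwd
Round 4: pos3(id53) recv 91: fwd
Round 5: pos4(id91) recv 91: ELECTED

Answer: 11,91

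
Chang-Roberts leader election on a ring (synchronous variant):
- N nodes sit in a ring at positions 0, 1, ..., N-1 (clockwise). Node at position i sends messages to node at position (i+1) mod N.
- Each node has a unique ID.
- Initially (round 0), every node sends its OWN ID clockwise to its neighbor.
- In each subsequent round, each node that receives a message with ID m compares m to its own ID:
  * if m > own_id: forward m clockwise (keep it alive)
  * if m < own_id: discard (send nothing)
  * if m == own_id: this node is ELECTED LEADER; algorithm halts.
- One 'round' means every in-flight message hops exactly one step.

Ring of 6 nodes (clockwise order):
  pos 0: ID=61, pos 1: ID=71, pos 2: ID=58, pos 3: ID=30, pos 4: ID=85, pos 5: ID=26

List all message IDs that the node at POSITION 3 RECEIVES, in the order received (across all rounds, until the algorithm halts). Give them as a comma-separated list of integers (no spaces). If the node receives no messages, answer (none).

Round 1: pos1(id71) recv 61: drop; pos2(id58) recv 71: fwd; pos3(id30) recv 58: fwd; pos4(id85) recv 30: drop; pos5(id26) recv 85: fwd; pos0(id61) recv 26: drop
Round 2: pos3(id30) recv 71: fwd; pos4(id85) recv 58: drop; pos0(id61) recv 85: fwd
Round 3: pos4(id85) recv 71: drop; pos1(id71) recv 85: fwd
Round 4: pos2(id58) recv 85: fwd
Round 5: pos3(id30) recv 85: fwd
Round 6: pos4(id85) recv 85: ELECTED

Answer: 58,71,85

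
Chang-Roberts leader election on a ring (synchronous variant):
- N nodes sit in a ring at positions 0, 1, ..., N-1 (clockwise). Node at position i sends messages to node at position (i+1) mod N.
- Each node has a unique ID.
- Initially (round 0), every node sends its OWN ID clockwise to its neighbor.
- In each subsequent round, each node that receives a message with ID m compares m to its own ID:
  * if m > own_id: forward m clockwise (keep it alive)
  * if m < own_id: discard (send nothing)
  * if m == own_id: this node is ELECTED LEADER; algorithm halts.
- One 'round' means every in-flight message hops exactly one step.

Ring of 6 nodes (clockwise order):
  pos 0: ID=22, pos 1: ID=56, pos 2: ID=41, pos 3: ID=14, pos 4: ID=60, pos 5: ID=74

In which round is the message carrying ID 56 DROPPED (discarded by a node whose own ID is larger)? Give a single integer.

Round 1: pos1(id56) recv 22: drop; pos2(id41) recv 56: fwd; pos3(id14) recv 41: fwd; pos4(id60) recv 14: drop; pos5(id74) recv 60: drop; pos0(id22) recv 74: fwd
Round 2: pos3(id14) recv 56: fwd; pos4(id60) recv 41: drop; pos1(id56) recv 74: fwd
Round 3: pos4(id60) recv 56: drop; pos2(id41) recv 74: fwd
Round 4: pos3(id14) recv 74: fwd
Round 5: pos4(id60) recv 74: fwd
Round 6: pos5(id74) recv 74: ELECTED
Message ID 56 originates at pos 1; dropped at pos 4 in round 3

Answer: 3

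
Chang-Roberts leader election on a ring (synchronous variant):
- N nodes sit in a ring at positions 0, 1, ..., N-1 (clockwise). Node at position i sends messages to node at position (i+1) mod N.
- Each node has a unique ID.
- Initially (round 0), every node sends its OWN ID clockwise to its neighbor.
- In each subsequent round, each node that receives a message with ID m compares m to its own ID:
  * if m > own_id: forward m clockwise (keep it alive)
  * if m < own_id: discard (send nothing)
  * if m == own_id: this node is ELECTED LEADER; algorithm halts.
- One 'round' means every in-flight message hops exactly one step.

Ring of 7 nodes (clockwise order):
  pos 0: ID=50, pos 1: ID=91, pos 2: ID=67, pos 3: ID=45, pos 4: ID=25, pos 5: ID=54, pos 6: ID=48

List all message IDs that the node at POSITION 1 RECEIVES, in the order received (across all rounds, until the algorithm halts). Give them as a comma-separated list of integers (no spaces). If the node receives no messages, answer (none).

Round 1: pos1(id91) recv 50: drop; pos2(id67) recv 91: fwd; pos3(id45) recv 67: fwd; pos4(id25) recv 45: fwd; pos5(id54) recv 25: drop; pos6(id48) recv 54: fwd; pos0(id50) recv 48: drop
Round 2: pos3(id45) recv 91: fwd; pos4(id25) recv 67: fwd; pos5(id54) recv 45: drop; pos0(id50) recv 54: fwd
Round 3: pos4(id25) recv 91: fwd; pos5(id54) recv 67: fwd; pos1(id91) recv 54: drop
Round 4: pos5(id54) recv 91: fwd; pos6(id48) recv 67: fwd
Round 5: pos6(id48) recv 91: fwd; pos0(id50) recv 67: fwd
Round 6: pos0(id50) recv 91: fwd; pos1(id91) recv 67: drop
Round 7: pos1(id91) recv 91: ELECTED

Answer: 50,54,67,91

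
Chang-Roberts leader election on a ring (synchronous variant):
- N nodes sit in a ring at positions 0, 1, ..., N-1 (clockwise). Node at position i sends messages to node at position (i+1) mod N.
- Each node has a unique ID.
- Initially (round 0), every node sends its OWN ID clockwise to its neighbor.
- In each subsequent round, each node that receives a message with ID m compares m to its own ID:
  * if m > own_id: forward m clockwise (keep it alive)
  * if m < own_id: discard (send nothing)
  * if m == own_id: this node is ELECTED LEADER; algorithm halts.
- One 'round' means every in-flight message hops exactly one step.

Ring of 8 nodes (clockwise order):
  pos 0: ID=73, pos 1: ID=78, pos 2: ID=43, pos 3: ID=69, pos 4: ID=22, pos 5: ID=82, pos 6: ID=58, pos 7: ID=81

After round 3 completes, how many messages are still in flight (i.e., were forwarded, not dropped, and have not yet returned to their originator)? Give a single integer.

Answer: 3

Derivation:
Round 1: pos1(id78) recv 73: drop; pos2(id43) recv 78: fwd; pos3(id69) recv 43: drop; pos4(id22) recv 69: fwd; pos5(id82) recv 22: drop; pos6(id58) recv 82: fwd; pos7(id81) recv 58: drop; pos0(id73) recv 81: fwd
Round 2: pos3(id69) recv 78: fwd; pos5(id82) recv 69: drop; pos7(id81) recv 82: fwd; pos1(id78) recv 81: fwd
Round 3: pos4(id22) recv 78: fwd; pos0(id73) recv 82: fwd; pos2(id43) recv 81: fwd
After round 3: 3 messages still in flight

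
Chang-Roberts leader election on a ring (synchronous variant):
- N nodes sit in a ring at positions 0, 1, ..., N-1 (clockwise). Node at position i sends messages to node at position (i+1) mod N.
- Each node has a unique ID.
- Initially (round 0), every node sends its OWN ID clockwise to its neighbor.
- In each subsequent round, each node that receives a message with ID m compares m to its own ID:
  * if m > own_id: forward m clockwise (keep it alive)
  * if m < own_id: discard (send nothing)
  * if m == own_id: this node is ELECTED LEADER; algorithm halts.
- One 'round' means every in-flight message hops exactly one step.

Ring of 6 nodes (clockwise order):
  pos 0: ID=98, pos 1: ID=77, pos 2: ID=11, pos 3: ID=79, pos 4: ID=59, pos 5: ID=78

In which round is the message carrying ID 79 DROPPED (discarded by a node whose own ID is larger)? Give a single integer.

Answer: 3

Derivation:
Round 1: pos1(id77) recv 98: fwd; pos2(id11) recv 77: fwd; pos3(id79) recv 11: drop; pos4(id59) recv 79: fwd; pos5(id78) recv 59: drop; pos0(id98) recv 78: drop
Round 2: pos2(id11) recv 98: fwd; pos3(id79) recv 77: drop; pos5(id78) recv 79: fwd
Round 3: pos3(id79) recv 98: fwd; pos0(id98) recv 79: drop
Round 4: pos4(id59) recv 98: fwd
Round 5: pos5(id78) recv 98: fwd
Round 6: pos0(id98) recv 98: ELECTED
Message ID 79 originates at pos 3; dropped at pos 0 in round 3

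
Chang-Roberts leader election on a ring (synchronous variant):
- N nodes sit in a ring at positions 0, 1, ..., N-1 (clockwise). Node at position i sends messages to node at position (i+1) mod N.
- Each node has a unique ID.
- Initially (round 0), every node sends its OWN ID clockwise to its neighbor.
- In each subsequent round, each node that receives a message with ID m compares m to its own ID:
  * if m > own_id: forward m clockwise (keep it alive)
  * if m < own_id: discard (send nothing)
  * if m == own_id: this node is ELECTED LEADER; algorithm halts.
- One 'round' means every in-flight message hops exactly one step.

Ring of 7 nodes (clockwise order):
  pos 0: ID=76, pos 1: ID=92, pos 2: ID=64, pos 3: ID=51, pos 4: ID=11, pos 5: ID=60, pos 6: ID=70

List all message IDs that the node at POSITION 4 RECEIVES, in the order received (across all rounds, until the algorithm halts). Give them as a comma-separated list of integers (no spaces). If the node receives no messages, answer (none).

Answer: 51,64,92

Derivation:
Round 1: pos1(id92) recv 76: drop; pos2(id64) recv 92: fwd; pos3(id51) recv 64: fwd; pos4(id11) recv 51: fwd; pos5(id60) recv 11: drop; pos6(id70) recv 60: drop; pos0(id76) recv 70: drop
Round 2: pos3(id51) recv 92: fwd; pos4(id11) recv 64: fwd; pos5(id60) recv 51: drop
Round 3: pos4(id11) recv 92: fwd; pos5(id60) recv 64: fwd
Round 4: pos5(id60) recv 92: fwd; pos6(id70) recv 64: drop
Round 5: pos6(id70) recv 92: fwd
Round 6: pos0(id76) recv 92: fwd
Round 7: pos1(id92) recv 92: ELECTED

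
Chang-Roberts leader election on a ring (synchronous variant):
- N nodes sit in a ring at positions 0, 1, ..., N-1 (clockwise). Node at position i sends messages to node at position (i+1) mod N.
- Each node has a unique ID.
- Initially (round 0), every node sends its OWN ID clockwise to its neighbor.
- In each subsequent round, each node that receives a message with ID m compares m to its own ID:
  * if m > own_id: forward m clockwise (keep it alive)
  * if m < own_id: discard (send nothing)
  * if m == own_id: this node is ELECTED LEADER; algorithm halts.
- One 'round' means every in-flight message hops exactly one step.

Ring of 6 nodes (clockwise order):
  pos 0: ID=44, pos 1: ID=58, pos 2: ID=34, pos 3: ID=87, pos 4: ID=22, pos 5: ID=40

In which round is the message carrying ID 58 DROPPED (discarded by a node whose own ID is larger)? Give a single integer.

Answer: 2

Derivation:
Round 1: pos1(id58) recv 44: drop; pos2(id34) recv 58: fwd; pos3(id87) recv 34: drop; pos4(id22) recv 87: fwd; pos5(id40) recv 22: drop; pos0(id44) recv 40: drop
Round 2: pos3(id87) recv 58: drop; pos5(id40) recv 87: fwd
Round 3: pos0(id44) recv 87: fwd
Round 4: pos1(id58) recv 87: fwd
Round 5: pos2(id34) recv 87: fwd
Round 6: pos3(id87) recv 87: ELECTED
Message ID 58 originates at pos 1; dropped at pos 3 in round 2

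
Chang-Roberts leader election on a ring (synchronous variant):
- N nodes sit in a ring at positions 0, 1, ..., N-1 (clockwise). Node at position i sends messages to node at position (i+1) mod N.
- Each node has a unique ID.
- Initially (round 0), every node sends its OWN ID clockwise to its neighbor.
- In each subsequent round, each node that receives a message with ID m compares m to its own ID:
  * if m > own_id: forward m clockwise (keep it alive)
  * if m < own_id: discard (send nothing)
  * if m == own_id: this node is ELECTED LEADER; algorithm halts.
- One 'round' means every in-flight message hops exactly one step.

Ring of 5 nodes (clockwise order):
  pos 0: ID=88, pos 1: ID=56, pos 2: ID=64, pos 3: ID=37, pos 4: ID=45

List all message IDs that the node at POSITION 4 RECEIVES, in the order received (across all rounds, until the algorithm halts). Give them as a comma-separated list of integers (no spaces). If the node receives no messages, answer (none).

Round 1: pos1(id56) recv 88: fwd; pos2(id64) recv 56: drop; pos3(id37) recv 64: fwd; pos4(id45) recv 37: drop; pos0(id88) recv 45: drop
Round 2: pos2(id64) recv 88: fwd; pos4(id45) recv 64: fwd
Round 3: pos3(id37) recv 88: fwd; pos0(id88) recv 64: drop
Round 4: pos4(id45) recv 88: fwd
Round 5: pos0(id88) recv 88: ELECTED

Answer: 37,64,88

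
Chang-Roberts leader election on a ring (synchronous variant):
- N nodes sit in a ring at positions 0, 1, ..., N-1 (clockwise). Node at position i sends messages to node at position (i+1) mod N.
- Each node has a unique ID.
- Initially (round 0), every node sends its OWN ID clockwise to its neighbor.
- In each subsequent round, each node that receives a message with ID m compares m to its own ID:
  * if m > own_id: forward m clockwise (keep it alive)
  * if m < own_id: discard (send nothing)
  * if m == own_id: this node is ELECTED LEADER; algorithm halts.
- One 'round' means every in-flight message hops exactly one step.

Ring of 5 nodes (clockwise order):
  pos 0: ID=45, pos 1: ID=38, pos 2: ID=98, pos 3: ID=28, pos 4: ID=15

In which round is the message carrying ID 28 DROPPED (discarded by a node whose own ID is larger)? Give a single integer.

Answer: 2

Derivation:
Round 1: pos1(id38) recv 45: fwd; pos2(id98) recv 38: drop; pos3(id28) recv 98: fwd; pos4(id15) recv 28: fwd; pos0(id45) recv 15: drop
Round 2: pos2(id98) recv 45: drop; pos4(id15) recv 98: fwd; pos0(id45) recv 28: drop
Round 3: pos0(id45) recv 98: fwd
Round 4: pos1(id38) recv 98: fwd
Round 5: pos2(id98) recv 98: ELECTED
Message ID 28 originates at pos 3; dropped at pos 0 in round 2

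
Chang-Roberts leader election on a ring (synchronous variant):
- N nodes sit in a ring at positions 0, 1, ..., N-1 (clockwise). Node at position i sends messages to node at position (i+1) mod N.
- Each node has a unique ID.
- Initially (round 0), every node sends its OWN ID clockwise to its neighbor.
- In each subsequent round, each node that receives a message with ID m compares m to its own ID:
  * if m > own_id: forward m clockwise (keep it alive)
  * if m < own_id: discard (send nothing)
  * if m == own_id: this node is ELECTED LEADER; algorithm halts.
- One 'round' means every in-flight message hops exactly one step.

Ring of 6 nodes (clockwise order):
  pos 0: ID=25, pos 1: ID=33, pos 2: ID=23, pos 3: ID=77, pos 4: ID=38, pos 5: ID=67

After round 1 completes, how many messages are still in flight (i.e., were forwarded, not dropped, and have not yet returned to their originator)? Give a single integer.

Round 1: pos1(id33) recv 25: drop; pos2(id23) recv 33: fwd; pos3(id77) recv 23: drop; pos4(id38) recv 77: fwd; pos5(id67) recv 38: drop; pos0(id25) recv 67: fwd
After round 1: 3 messages still in flight

Answer: 3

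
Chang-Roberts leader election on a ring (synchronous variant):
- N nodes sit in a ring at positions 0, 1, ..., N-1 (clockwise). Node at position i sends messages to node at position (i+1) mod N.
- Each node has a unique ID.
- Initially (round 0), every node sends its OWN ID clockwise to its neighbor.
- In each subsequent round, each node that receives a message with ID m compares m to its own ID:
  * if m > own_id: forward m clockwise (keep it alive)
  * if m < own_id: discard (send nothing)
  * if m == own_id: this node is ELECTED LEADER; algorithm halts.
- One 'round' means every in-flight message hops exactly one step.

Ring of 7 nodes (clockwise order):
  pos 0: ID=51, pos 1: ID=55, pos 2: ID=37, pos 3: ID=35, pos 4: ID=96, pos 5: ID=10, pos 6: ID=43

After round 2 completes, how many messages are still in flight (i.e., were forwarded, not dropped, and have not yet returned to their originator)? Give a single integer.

Round 1: pos1(id55) recv 51: drop; pos2(id37) recv 55: fwd; pos3(id35) recv 37: fwd; pos4(id96) recv 35: drop; pos5(id10) recv 96: fwd; pos6(id43) recv 10: drop; pos0(id51) recv 43: drop
Round 2: pos3(id35) recv 55: fwd; pos4(id96) recv 37: drop; pos6(id43) recv 96: fwd
After round 2: 2 messages still in flight

Answer: 2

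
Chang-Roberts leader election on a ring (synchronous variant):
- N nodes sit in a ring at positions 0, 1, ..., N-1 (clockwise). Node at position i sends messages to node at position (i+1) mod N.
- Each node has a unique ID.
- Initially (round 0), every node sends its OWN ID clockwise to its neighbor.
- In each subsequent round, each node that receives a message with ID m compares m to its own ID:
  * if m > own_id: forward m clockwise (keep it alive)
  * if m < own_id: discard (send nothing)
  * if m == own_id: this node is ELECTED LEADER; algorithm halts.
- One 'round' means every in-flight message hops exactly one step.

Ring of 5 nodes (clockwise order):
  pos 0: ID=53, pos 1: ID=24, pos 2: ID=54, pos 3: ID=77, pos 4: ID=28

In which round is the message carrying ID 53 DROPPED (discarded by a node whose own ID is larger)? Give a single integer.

Round 1: pos1(id24) recv 53: fwd; pos2(id54) recv 24: drop; pos3(id77) recv 54: drop; pos4(id28) recv 77: fwd; pos0(id53) recv 28: drop
Round 2: pos2(id54) recv 53: drop; pos0(id53) recv 77: fwd
Round 3: pos1(id24) recv 77: fwd
Round 4: pos2(id54) recv 77: fwd
Round 5: pos3(id77) recv 77: ELECTED
Message ID 53 originates at pos 0; dropped at pos 2 in round 2

Answer: 2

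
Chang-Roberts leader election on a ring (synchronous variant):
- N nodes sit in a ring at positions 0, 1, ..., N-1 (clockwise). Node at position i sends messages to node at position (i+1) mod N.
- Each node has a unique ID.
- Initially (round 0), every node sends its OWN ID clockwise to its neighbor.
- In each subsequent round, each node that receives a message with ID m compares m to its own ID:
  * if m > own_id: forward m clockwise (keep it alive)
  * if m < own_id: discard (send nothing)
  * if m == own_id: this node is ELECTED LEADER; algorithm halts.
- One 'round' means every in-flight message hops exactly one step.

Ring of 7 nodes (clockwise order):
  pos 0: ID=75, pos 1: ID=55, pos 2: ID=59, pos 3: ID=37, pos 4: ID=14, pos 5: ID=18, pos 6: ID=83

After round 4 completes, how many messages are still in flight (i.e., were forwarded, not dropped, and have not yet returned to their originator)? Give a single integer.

Round 1: pos1(id55) recv 75: fwd; pos2(id59) recv 55: drop; pos3(id37) recv 59: fwd; pos4(id14) recv 37: fwd; pos5(id18) recv 14: drop; pos6(id83) recv 18: drop; pos0(id75) recv 83: fwd
Round 2: pos2(id59) recv 75: fwd; pos4(id14) recv 59: fwd; pos5(id18) recv 37: fwd; pos1(id55) recv 83: fwd
Round 3: pos3(id37) recv 75: fwd; pos5(id18) recv 59: fwd; pos6(id83) recv 37: drop; pos2(id59) recv 83: fwd
Round 4: pos4(id14) recv 75: fwd; pos6(id83) recv 59: drop; pos3(id37) recv 83: fwd
After round 4: 2 messages still in flight

Answer: 2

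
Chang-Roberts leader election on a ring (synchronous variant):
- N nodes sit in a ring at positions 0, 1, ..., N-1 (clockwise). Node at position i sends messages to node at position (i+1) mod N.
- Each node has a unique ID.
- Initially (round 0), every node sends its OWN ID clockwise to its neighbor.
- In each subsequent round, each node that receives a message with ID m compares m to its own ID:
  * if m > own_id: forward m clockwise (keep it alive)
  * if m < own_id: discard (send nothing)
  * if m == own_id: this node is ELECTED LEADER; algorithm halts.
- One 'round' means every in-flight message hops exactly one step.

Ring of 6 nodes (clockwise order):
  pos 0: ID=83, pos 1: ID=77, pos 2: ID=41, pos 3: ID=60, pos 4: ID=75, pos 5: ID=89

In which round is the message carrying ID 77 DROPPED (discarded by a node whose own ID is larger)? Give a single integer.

Round 1: pos1(id77) recv 83: fwd; pos2(id41) recv 77: fwd; pos3(id60) recv 41: drop; pos4(id75) recv 60: drop; pos5(id89) recv 75: drop; pos0(id83) recv 89: fwd
Round 2: pos2(id41) recv 83: fwd; pos3(id60) recv 77: fwd; pos1(id77) recv 89: fwd
Round 3: pos3(id60) recv 83: fwd; pos4(id75) recv 77: fwd; pos2(id41) recv 89: fwd
Round 4: pos4(id75) recv 83: fwd; pos5(id89) recv 77: drop; pos3(id60) recv 89: fwd
Round 5: pos5(id89) recv 83: drop; pos4(id75) recv 89: fwd
Round 6: pos5(id89) recv 89: ELECTED
Message ID 77 originates at pos 1; dropped at pos 5 in round 4

Answer: 4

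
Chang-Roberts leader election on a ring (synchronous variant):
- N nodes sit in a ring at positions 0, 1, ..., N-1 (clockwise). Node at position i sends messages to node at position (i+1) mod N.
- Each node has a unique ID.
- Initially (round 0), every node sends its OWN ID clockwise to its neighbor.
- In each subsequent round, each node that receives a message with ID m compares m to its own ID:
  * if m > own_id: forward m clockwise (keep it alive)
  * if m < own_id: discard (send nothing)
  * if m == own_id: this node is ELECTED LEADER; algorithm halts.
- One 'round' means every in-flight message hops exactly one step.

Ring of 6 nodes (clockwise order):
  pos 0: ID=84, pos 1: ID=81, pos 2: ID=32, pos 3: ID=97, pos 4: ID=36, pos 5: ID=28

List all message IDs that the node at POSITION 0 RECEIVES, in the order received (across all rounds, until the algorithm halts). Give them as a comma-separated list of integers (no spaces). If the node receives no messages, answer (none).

Round 1: pos1(id81) recv 84: fwd; pos2(id32) recv 81: fwd; pos3(id97) recv 32: drop; pos4(id36) recv 97: fwd; pos5(id28) recv 36: fwd; pos0(id84) recv 28: drop
Round 2: pos2(id32) recv 84: fwd; pos3(id97) recv 81: drop; pos5(id28) recv 97: fwd; pos0(id84) recv 36: drop
Round 3: pos3(id97) recv 84: drop; pos0(id84) recv 97: fwd
Round 4: pos1(id81) recv 97: fwd
Round 5: pos2(id32) recv 97: fwd
Round 6: pos3(id97) recv 97: ELECTED

Answer: 28,36,97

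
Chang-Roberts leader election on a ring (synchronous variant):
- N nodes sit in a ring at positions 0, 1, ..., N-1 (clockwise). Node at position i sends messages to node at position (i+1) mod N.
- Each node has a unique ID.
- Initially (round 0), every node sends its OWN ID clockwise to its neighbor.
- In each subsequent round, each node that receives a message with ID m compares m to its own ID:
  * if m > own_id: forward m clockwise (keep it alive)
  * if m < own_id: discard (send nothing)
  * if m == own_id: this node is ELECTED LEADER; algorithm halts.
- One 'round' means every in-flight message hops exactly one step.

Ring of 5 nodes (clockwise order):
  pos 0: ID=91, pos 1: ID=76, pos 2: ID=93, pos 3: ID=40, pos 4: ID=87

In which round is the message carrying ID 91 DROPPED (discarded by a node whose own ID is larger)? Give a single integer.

Round 1: pos1(id76) recv 91: fwd; pos2(id93) recv 76: drop; pos3(id40) recv 93: fwd; pos4(id87) recv 40: drop; pos0(id91) recv 87: drop
Round 2: pos2(id93) recv 91: drop; pos4(id87) recv 93: fwd
Round 3: pos0(id91) recv 93: fwd
Round 4: pos1(id76) recv 93: fwd
Round 5: pos2(id93) recv 93: ELECTED
Message ID 91 originates at pos 0; dropped at pos 2 in round 2

Answer: 2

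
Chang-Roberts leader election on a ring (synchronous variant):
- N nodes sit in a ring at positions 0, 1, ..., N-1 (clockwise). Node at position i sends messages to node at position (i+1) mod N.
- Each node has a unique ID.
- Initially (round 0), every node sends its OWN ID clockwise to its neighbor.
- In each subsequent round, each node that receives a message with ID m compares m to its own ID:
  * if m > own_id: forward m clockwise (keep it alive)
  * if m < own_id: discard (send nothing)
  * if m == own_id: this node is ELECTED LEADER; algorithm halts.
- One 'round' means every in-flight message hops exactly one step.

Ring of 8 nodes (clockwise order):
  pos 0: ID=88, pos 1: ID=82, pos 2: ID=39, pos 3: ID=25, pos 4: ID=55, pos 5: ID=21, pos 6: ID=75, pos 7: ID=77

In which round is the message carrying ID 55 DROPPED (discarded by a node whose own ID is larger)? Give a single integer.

Round 1: pos1(id82) recv 88: fwd; pos2(id39) recv 82: fwd; pos3(id25) recv 39: fwd; pos4(id55) recv 25: drop; pos5(id21) recv 55: fwd; pos6(id75) recv 21: drop; pos7(id77) recv 75: drop; pos0(id88) recv 77: drop
Round 2: pos2(id39) recv 88: fwd; pos3(id25) recv 82: fwd; pos4(id55) recv 39: drop; pos6(id75) recv 55: drop
Round 3: pos3(id25) recv 88: fwd; pos4(id55) recv 82: fwd
Round 4: pos4(id55) recv 88: fwd; pos5(id21) recv 82: fwd
Round 5: pos5(id21) recv 88: fwd; pos6(id75) recv 82: fwd
Round 6: pos6(id75) recv 88: fwd; pos7(id77) recv 82: fwd
Round 7: pos7(id77) recv 88: fwd; pos0(id88) recv 82: drop
Round 8: pos0(id88) recv 88: ELECTED
Message ID 55 originates at pos 4; dropped at pos 6 in round 2

Answer: 2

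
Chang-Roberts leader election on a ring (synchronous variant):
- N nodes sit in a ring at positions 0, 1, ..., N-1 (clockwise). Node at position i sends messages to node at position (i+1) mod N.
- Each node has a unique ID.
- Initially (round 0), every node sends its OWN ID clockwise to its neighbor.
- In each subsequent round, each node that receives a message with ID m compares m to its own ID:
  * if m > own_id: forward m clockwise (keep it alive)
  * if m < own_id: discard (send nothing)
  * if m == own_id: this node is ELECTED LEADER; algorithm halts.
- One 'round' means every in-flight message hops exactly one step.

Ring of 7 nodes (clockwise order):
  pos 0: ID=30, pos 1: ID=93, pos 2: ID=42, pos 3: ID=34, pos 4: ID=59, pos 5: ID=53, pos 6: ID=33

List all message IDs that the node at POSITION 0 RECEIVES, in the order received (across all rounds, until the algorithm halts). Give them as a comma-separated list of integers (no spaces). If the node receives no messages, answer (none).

Answer: 33,53,59,93

Derivation:
Round 1: pos1(id93) recv 30: drop; pos2(id42) recv 93: fwd; pos3(id34) recv 42: fwd; pos4(id59) recv 34: drop; pos5(id53) recv 59: fwd; pos6(id33) recv 53: fwd; pos0(id30) recv 33: fwd
Round 2: pos3(id34) recv 93: fwd; pos4(id59) recv 42: drop; pos6(id33) recv 59: fwd; pos0(id30) recv 53: fwd; pos1(id93) recv 33: drop
Round 3: pos4(id59) recv 93: fwd; pos0(id30) recv 59: fwd; pos1(id93) recv 53: drop
Round 4: pos5(id53) recv 93: fwd; pos1(id93) recv 59: drop
Round 5: pos6(id33) recv 93: fwd
Round 6: pos0(id30) recv 93: fwd
Round 7: pos1(id93) recv 93: ELECTED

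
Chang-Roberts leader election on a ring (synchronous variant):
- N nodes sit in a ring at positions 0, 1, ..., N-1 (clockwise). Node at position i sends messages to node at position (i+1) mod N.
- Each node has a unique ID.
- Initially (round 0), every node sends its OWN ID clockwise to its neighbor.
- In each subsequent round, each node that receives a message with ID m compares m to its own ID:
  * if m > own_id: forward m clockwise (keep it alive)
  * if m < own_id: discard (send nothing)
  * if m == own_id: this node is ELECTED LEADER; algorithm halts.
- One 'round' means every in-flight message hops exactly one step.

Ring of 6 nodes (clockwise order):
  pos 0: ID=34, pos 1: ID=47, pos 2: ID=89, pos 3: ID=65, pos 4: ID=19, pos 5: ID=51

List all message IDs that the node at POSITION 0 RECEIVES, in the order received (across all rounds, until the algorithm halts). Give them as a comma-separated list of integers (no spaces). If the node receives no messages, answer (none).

Round 1: pos1(id47) recv 34: drop; pos2(id89) recv 47: drop; pos3(id65) recv 89: fwd; pos4(id19) recv 65: fwd; pos5(id51) recv 19: drop; pos0(id34) recv 51: fwd
Round 2: pos4(id19) recv 89: fwd; pos5(id51) recv 65: fwd; pos1(id47) recv 51: fwd
Round 3: pos5(id51) recv 89: fwd; pos0(id34) recv 65: fwd; pos2(id89) recv 51: drop
Round 4: pos0(id34) recv 89: fwd; pos1(id47) recv 65: fwd
Round 5: pos1(id47) recv 89: fwd; pos2(id89) recv 65: drop
Round 6: pos2(id89) recv 89: ELECTED

Answer: 51,65,89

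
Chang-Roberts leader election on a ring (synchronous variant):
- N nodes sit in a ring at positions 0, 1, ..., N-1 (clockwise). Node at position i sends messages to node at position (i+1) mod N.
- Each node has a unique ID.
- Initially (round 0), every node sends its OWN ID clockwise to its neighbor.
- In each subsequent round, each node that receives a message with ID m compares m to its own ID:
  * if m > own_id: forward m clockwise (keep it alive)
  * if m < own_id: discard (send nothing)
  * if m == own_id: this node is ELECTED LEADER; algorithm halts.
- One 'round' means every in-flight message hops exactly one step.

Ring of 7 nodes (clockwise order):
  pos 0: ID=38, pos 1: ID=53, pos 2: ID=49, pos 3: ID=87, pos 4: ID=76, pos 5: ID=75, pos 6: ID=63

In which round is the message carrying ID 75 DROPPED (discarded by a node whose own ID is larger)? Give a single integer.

Round 1: pos1(id53) recv 38: drop; pos2(id49) recv 53: fwd; pos3(id87) recv 49: drop; pos4(id76) recv 87: fwd; pos5(id75) recv 76: fwd; pos6(id63) recv 75: fwd; pos0(id38) recv 63: fwd
Round 2: pos3(id87) recv 53: drop; pos5(id75) recv 87: fwd; pos6(id63) recv 76: fwd; pos0(id38) recv 75: fwd; pos1(id53) recv 63: fwd
Round 3: pos6(id63) recv 87: fwd; pos0(id38) recv 76: fwd; pos1(id53) recv 75: fwd; pos2(id49) recv 63: fwd
Round 4: pos0(id38) recv 87: fwd; pos1(id53) recv 76: fwd; pos2(id49) recv 75: fwd; pos3(id87) recv 63: drop
Round 5: pos1(id53) recv 87: fwd; pos2(id49) recv 76: fwd; pos3(id87) recv 75: drop
Round 6: pos2(id49) recv 87: fwd; pos3(id87) recv 76: drop
Round 7: pos3(id87) recv 87: ELECTED
Message ID 75 originates at pos 5; dropped at pos 3 in round 5

Answer: 5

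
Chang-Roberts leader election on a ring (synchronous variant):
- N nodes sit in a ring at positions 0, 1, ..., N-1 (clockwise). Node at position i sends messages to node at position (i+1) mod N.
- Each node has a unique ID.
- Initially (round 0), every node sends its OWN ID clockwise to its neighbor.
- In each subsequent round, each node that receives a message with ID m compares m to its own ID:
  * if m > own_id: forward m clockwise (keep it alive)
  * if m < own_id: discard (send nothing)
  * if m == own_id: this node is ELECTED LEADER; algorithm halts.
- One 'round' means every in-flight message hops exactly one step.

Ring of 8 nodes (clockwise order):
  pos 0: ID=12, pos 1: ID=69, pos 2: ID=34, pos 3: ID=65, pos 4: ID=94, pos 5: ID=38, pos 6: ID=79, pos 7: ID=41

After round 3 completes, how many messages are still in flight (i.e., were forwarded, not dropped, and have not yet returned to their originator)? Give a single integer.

Answer: 2

Derivation:
Round 1: pos1(id69) recv 12: drop; pos2(id34) recv 69: fwd; pos3(id65) recv 34: drop; pos4(id94) recv 65: drop; pos5(id38) recv 94: fwd; pos6(id79) recv 38: drop; pos7(id41) recv 79: fwd; pos0(id12) recv 41: fwd
Round 2: pos3(id65) recv 69: fwd; pos6(id79) recv 94: fwd; pos0(id12) recv 79: fwd; pos1(id69) recv 41: drop
Round 3: pos4(id94) recv 69: drop; pos7(id41) recv 94: fwd; pos1(id69) recv 79: fwd
After round 3: 2 messages still in flight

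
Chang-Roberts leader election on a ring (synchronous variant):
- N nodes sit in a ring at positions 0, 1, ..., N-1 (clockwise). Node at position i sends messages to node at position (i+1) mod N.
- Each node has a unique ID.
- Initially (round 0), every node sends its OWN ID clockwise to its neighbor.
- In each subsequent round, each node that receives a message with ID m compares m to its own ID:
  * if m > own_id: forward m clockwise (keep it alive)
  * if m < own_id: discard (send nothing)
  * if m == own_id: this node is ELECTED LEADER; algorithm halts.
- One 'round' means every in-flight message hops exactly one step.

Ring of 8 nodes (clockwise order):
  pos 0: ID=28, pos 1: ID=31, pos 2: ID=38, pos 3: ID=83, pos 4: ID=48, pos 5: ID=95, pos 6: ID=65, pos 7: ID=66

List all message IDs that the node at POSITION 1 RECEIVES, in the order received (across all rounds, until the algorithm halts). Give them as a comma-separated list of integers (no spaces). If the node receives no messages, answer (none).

Round 1: pos1(id31) recv 28: drop; pos2(id38) recv 31: drop; pos3(id83) recv 38: drop; pos4(id48) recv 83: fwd; pos5(id95) recv 48: drop; pos6(id65) recv 95: fwd; pos7(id66) recv 65: drop; pos0(id28) recv 66: fwd
Round 2: pos5(id95) recv 83: drop; pos7(id66) recv 95: fwd; pos1(id31) recv 66: fwd
Round 3: pos0(id28) recv 95: fwd; pos2(id38) recv 66: fwd
Round 4: pos1(id31) recv 95: fwd; pos3(id83) recv 66: drop
Round 5: pos2(id38) recv 95: fwd
Round 6: pos3(id83) recv 95: fwd
Round 7: pos4(id48) recv 95: fwd
Round 8: pos5(id95) recv 95: ELECTED

Answer: 28,66,95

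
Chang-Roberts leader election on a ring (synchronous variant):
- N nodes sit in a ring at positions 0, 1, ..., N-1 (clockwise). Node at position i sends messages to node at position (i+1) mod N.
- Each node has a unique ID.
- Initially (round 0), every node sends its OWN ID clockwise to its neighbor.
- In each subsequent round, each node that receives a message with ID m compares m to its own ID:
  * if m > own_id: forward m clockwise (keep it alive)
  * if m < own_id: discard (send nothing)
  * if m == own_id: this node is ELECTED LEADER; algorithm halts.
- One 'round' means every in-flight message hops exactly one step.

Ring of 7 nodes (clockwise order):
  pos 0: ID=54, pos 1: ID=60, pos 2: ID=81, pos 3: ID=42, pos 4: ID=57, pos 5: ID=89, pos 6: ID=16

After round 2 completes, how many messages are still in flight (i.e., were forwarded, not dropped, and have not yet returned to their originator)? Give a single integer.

Round 1: pos1(id60) recv 54: drop; pos2(id81) recv 60: drop; pos3(id42) recv 81: fwd; pos4(id57) recv 42: drop; pos5(id89) recv 57: drop; pos6(id16) recv 89: fwd; pos0(id54) recv 16: drop
Round 2: pos4(id57) recv 81: fwd; pos0(id54) recv 89: fwd
After round 2: 2 messages still in flight

Answer: 2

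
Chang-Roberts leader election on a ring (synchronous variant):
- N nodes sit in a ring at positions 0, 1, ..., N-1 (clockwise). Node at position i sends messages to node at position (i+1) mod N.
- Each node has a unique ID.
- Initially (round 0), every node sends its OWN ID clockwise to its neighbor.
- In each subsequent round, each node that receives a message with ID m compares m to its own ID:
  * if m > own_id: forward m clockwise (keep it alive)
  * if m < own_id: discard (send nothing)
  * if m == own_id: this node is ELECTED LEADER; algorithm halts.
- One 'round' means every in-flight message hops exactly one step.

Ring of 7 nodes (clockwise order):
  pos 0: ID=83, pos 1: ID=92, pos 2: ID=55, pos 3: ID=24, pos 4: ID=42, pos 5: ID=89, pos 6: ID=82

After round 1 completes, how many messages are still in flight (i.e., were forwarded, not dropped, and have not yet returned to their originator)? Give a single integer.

Round 1: pos1(id92) recv 83: drop; pos2(id55) recv 92: fwd; pos3(id24) recv 55: fwd; pos4(id42) recv 24: drop; pos5(id89) recv 42: drop; pos6(id82) recv 89: fwd; pos0(id83) recv 82: drop
After round 1: 3 messages still in flight

Answer: 3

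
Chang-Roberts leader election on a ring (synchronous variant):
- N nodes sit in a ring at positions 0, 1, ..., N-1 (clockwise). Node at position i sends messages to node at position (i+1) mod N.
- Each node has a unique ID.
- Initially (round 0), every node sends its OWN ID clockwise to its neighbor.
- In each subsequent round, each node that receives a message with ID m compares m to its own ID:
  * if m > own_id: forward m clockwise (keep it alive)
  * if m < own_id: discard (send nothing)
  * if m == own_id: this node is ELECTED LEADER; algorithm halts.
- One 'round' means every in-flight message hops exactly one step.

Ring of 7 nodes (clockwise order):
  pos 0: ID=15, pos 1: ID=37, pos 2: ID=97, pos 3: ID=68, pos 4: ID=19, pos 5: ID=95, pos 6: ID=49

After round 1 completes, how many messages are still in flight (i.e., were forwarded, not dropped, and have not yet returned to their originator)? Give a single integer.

Round 1: pos1(id37) recv 15: drop; pos2(id97) recv 37: drop; pos3(id68) recv 97: fwd; pos4(id19) recv 68: fwd; pos5(id95) recv 19: drop; pos6(id49) recv 95: fwd; pos0(id15) recv 49: fwd
After round 1: 4 messages still in flight

Answer: 4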